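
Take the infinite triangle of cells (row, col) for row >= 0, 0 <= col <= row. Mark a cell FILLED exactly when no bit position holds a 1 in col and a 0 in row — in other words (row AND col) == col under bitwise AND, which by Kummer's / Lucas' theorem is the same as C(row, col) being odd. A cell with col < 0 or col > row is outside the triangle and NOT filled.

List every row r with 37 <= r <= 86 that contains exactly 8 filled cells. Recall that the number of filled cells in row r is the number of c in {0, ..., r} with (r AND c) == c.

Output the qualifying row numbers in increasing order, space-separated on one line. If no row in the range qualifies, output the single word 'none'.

Row r has 2^popcount(r) filled cells, so we need popcount(r) = log2(8) = 3.
Scan r = 37..86 and keep those with exactly 3 one-bits:
r=37=100101 popcount=3 -> KEEP
r=38=100110 popcount=3 -> KEEP
r=39=100111 popcount=4 -> skip
r=40=101000 popcount=2 -> skip
r=41=101001 popcount=3 -> KEEP
r=42=101010 popcount=3 -> KEEP
r=43=101011 popcount=4 -> skip
r=44=101100 popcount=3 -> KEEP
r=45=101101 popcount=4 -> skip
r=46=101110 popcount=4 -> skip
r=47=101111 popcount=5 -> skip
r=48=110000 popcount=2 -> skip
r=49=110001 popcount=3 -> KEEP
r=50=110010 popcount=3 -> KEEP
r=51=110011 popcount=4 -> skip
r=52=110100 popcount=3 -> KEEP
r=53=110101 popcount=4 -> skip
r=54=110110 popcount=4 -> skip
r=55=110111 popcount=5 -> skip
r=56=111000 popcount=3 -> KEEP
r=57=111001 popcount=4 -> skip
r=58=111010 popcount=4 -> skip
r=59=111011 popcount=5 -> skip
r=60=111100 popcount=4 -> skip
r=61=111101 popcount=5 -> skip
r=62=111110 popcount=5 -> skip
r=63=111111 popcount=6 -> skip
r=64=1000000 popcount=1 -> skip
r=65=1000001 popcount=2 -> skip
r=66=1000010 popcount=2 -> skip
r=67=1000011 popcount=3 -> KEEP
r=68=1000100 popcount=2 -> skip
r=69=1000101 popcount=3 -> KEEP
r=70=1000110 popcount=3 -> KEEP
r=71=1000111 popcount=4 -> skip
r=72=1001000 popcount=2 -> skip
r=73=1001001 popcount=3 -> KEEP
r=74=1001010 popcount=3 -> KEEP
r=75=1001011 popcount=4 -> skip
r=76=1001100 popcount=3 -> KEEP
r=77=1001101 popcount=4 -> skip
r=78=1001110 popcount=4 -> skip
r=79=1001111 popcount=5 -> skip
r=80=1010000 popcount=2 -> skip
r=81=1010001 popcount=3 -> KEEP
r=82=1010010 popcount=3 -> KEEP
r=83=1010011 popcount=4 -> skip
r=84=1010100 popcount=3 -> KEEP
r=85=1010101 popcount=4 -> skip
r=86=1010110 popcount=4 -> skip
Kept rows: 37 38 41 42 44 49 50 52 56 67 69 70 73 74 76 81 82 84

Answer: 37 38 41 42 44 49 50 52 56 67 69 70 73 74 76 81 82 84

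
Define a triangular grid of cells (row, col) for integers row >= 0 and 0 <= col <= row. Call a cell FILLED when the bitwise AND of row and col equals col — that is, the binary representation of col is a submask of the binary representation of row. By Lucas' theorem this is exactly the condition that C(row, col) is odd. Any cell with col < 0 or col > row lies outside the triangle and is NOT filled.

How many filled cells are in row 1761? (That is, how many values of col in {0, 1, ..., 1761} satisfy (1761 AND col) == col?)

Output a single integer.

1761 in binary = 11011100001
popcount(1761) = number of 1-bits in 11011100001 = 6
A col c satisfies (1761 AND c) == c iff every set bit of c is also set in 1761; each of the 6 set bits of 1761 can independently be on or off in c.
count = 2^6 = 64

Answer: 64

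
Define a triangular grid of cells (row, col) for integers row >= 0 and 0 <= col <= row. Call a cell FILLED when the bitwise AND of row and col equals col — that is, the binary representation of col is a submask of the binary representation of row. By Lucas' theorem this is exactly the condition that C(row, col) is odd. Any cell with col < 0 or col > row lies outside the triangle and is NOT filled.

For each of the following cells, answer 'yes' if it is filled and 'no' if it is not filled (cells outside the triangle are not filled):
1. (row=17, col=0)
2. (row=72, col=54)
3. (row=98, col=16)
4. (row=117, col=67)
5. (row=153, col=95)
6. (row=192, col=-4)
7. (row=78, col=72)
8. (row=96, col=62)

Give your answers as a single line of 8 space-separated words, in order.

Answer: yes no no no no no yes no

Derivation:
(17,0): row=0b10001, col=0b0, row AND col = 0b0 = 0; 0 == 0 -> filled
(72,54): row=0b1001000, col=0b110110, row AND col = 0b0 = 0; 0 != 54 -> empty
(98,16): row=0b1100010, col=0b10000, row AND col = 0b0 = 0; 0 != 16 -> empty
(117,67): row=0b1110101, col=0b1000011, row AND col = 0b1000001 = 65; 65 != 67 -> empty
(153,95): row=0b10011001, col=0b1011111, row AND col = 0b11001 = 25; 25 != 95 -> empty
(192,-4): col outside [0, 192] -> not filled
(78,72): row=0b1001110, col=0b1001000, row AND col = 0b1001000 = 72; 72 == 72 -> filled
(96,62): row=0b1100000, col=0b111110, row AND col = 0b100000 = 32; 32 != 62 -> empty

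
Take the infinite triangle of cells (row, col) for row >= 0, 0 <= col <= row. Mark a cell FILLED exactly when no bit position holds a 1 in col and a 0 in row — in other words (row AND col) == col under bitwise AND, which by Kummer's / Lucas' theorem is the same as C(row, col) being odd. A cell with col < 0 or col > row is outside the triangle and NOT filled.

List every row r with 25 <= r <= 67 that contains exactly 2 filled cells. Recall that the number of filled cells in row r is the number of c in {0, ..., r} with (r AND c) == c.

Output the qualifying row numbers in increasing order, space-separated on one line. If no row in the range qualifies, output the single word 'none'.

Row r has 2^popcount(r) filled cells, so we need popcount(r) = log2(2) = 1.
Scan r = 25..67 and keep those with exactly 1 one-bits:
r=25=11001 popcount=3 -> skip
r=26=11010 popcount=3 -> skip
r=27=11011 popcount=4 -> skip
r=28=11100 popcount=3 -> skip
r=29=11101 popcount=4 -> skip
r=30=11110 popcount=4 -> skip
r=31=11111 popcount=5 -> skip
r=32=100000 popcount=1 -> KEEP
r=33=100001 popcount=2 -> skip
r=34=100010 popcount=2 -> skip
r=35=100011 popcount=3 -> skip
r=36=100100 popcount=2 -> skip
r=37=100101 popcount=3 -> skip
r=38=100110 popcount=3 -> skip
r=39=100111 popcount=4 -> skip
r=40=101000 popcount=2 -> skip
r=41=101001 popcount=3 -> skip
r=42=101010 popcount=3 -> skip
r=43=101011 popcount=4 -> skip
r=44=101100 popcount=3 -> skip
r=45=101101 popcount=4 -> skip
r=46=101110 popcount=4 -> skip
r=47=101111 popcount=5 -> skip
r=48=110000 popcount=2 -> skip
r=49=110001 popcount=3 -> skip
r=50=110010 popcount=3 -> skip
r=51=110011 popcount=4 -> skip
r=52=110100 popcount=3 -> skip
r=53=110101 popcount=4 -> skip
r=54=110110 popcount=4 -> skip
r=55=110111 popcount=5 -> skip
r=56=111000 popcount=3 -> skip
r=57=111001 popcount=4 -> skip
r=58=111010 popcount=4 -> skip
r=59=111011 popcount=5 -> skip
r=60=111100 popcount=4 -> skip
r=61=111101 popcount=5 -> skip
r=62=111110 popcount=5 -> skip
r=63=111111 popcount=6 -> skip
r=64=1000000 popcount=1 -> KEEP
r=65=1000001 popcount=2 -> skip
r=66=1000010 popcount=2 -> skip
r=67=1000011 popcount=3 -> skip
Kept rows: 32 64

Answer: 32 64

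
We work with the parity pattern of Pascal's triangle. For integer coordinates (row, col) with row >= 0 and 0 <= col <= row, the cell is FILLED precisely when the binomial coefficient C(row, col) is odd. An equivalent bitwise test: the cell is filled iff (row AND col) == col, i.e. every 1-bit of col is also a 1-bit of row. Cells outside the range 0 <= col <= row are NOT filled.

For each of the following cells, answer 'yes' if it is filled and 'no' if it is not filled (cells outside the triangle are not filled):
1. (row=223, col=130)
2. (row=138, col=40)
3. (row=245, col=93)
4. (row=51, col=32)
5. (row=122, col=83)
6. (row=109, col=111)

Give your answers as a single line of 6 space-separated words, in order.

(223,130): row=0b11011111, col=0b10000010, row AND col = 0b10000010 = 130; 130 == 130 -> filled
(138,40): row=0b10001010, col=0b101000, row AND col = 0b1000 = 8; 8 != 40 -> empty
(245,93): row=0b11110101, col=0b1011101, row AND col = 0b1010101 = 85; 85 != 93 -> empty
(51,32): row=0b110011, col=0b100000, row AND col = 0b100000 = 32; 32 == 32 -> filled
(122,83): row=0b1111010, col=0b1010011, row AND col = 0b1010010 = 82; 82 != 83 -> empty
(109,111): col outside [0, 109] -> not filled

Answer: yes no no yes no no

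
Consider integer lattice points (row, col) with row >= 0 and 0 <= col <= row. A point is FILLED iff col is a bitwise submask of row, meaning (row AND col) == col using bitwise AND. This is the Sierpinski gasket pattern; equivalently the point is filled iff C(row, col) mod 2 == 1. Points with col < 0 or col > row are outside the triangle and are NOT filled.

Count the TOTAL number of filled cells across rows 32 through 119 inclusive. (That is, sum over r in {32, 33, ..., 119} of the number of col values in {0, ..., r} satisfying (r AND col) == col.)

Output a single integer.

r32=100000 pc1: +2 =2
r33=100001 pc2: +4 =6
r34=100010 pc2: +4 =10
r35=100011 pc3: +8 =18
r36=100100 pc2: +4 =22
r37=100101 pc3: +8 =30
r38=100110 pc3: +8 =38
r39=100111 pc4: +16 =54
r40=101000 pc2: +4 =58
r41=101001 pc3: +8 =66
r42=101010 pc3: +8 =74
r43=101011 pc4: +16 =90
r44=101100 pc3: +8 =98
r45=101101 pc4: +16 =114
r46=101110 pc4: +16 =130
r47=101111 pc5: +32 =162
r48=110000 pc2: +4 =166
r49=110001 pc3: +8 =174
r50=110010 pc3: +8 =182
r51=110011 pc4: +16 =198
r52=110100 pc3: +8 =206
r53=110101 pc4: +16 =222
r54=110110 pc4: +16 =238
r55=110111 pc5: +32 =270
r56=111000 pc3: +8 =278
r57=111001 pc4: +16 =294
r58=111010 pc4: +16 =310
r59=111011 pc5: +32 =342
r60=111100 pc4: +16 =358
r61=111101 pc5: +32 =390
r62=111110 pc5: +32 =422
r63=111111 pc6: +64 =486
r64=1000000 pc1: +2 =488
r65=1000001 pc2: +4 =492
r66=1000010 pc2: +4 =496
r67=1000011 pc3: +8 =504
r68=1000100 pc2: +4 =508
r69=1000101 pc3: +8 =516
r70=1000110 pc3: +8 =524
r71=1000111 pc4: +16 =540
r72=1001000 pc2: +4 =544
r73=1001001 pc3: +8 =552
r74=1001010 pc3: +8 =560
r75=1001011 pc4: +16 =576
r76=1001100 pc3: +8 =584
r77=1001101 pc4: +16 =600
r78=1001110 pc4: +16 =616
r79=1001111 pc5: +32 =648
r80=1010000 pc2: +4 =652
r81=1010001 pc3: +8 =660
r82=1010010 pc3: +8 =668
r83=1010011 pc4: +16 =684
r84=1010100 pc3: +8 =692
r85=1010101 pc4: +16 =708
r86=1010110 pc4: +16 =724
r87=1010111 pc5: +32 =756
r88=1011000 pc3: +8 =764
r89=1011001 pc4: +16 =780
r90=1011010 pc4: +16 =796
r91=1011011 pc5: +32 =828
r92=1011100 pc4: +16 =844
r93=1011101 pc5: +32 =876
r94=1011110 pc5: +32 =908
r95=1011111 pc6: +64 =972
r96=1100000 pc2: +4 =976
r97=1100001 pc3: +8 =984
r98=1100010 pc3: +8 =992
r99=1100011 pc4: +16 =1008
r100=1100100 pc3: +8 =1016
r101=1100101 pc4: +16 =1032
r102=1100110 pc4: +16 =1048
r103=1100111 pc5: +32 =1080
r104=1101000 pc3: +8 =1088
r105=1101001 pc4: +16 =1104
r106=1101010 pc4: +16 =1120
r107=1101011 pc5: +32 =1152
r108=1101100 pc4: +16 =1168
r109=1101101 pc5: +32 =1200
r110=1101110 pc5: +32 =1232
r111=1101111 pc6: +64 =1296
r112=1110000 pc3: +8 =1304
r113=1110001 pc4: +16 =1320
r114=1110010 pc4: +16 =1336
r115=1110011 pc5: +32 =1368
r116=1110100 pc4: +16 =1384
r117=1110101 pc5: +32 =1416
r118=1110110 pc5: +32 =1448
r119=1110111 pc6: +64 =1512

Answer: 1512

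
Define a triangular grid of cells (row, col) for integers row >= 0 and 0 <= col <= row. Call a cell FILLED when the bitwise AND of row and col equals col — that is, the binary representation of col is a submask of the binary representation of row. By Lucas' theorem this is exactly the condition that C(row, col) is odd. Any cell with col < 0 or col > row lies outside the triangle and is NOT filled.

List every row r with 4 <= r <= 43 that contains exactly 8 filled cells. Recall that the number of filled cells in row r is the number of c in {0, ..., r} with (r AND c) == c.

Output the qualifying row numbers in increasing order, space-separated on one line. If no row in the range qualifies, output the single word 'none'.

Answer: 7 11 13 14 19 21 22 25 26 28 35 37 38 41 42

Derivation:
Row r has 2^popcount(r) filled cells, so we need popcount(r) = log2(8) = 3.
Scan r = 4..43 and keep those with exactly 3 one-bits:
r=4=100 popcount=1 -> skip
r=5=101 popcount=2 -> skip
r=6=110 popcount=2 -> skip
r=7=111 popcount=3 -> KEEP
r=8=1000 popcount=1 -> skip
r=9=1001 popcount=2 -> skip
r=10=1010 popcount=2 -> skip
r=11=1011 popcount=3 -> KEEP
r=12=1100 popcount=2 -> skip
r=13=1101 popcount=3 -> KEEP
r=14=1110 popcount=3 -> KEEP
r=15=1111 popcount=4 -> skip
r=16=10000 popcount=1 -> skip
r=17=10001 popcount=2 -> skip
r=18=10010 popcount=2 -> skip
r=19=10011 popcount=3 -> KEEP
r=20=10100 popcount=2 -> skip
r=21=10101 popcount=3 -> KEEP
r=22=10110 popcount=3 -> KEEP
r=23=10111 popcount=4 -> skip
r=24=11000 popcount=2 -> skip
r=25=11001 popcount=3 -> KEEP
r=26=11010 popcount=3 -> KEEP
r=27=11011 popcount=4 -> skip
r=28=11100 popcount=3 -> KEEP
r=29=11101 popcount=4 -> skip
r=30=11110 popcount=4 -> skip
r=31=11111 popcount=5 -> skip
r=32=100000 popcount=1 -> skip
r=33=100001 popcount=2 -> skip
r=34=100010 popcount=2 -> skip
r=35=100011 popcount=3 -> KEEP
r=36=100100 popcount=2 -> skip
r=37=100101 popcount=3 -> KEEP
r=38=100110 popcount=3 -> KEEP
r=39=100111 popcount=4 -> skip
r=40=101000 popcount=2 -> skip
r=41=101001 popcount=3 -> KEEP
r=42=101010 popcount=3 -> KEEP
r=43=101011 popcount=4 -> skip
Kept rows: 7 11 13 14 19 21 22 25 26 28 35 37 38 41 42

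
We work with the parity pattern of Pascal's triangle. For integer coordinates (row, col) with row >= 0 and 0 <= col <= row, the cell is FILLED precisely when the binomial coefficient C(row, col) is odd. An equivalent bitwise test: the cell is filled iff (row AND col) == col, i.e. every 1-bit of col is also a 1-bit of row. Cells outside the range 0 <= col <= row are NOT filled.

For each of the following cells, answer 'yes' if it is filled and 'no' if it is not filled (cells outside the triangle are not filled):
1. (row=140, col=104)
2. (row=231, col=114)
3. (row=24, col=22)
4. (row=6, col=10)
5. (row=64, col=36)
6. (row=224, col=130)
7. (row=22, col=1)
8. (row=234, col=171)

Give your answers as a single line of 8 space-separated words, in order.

Answer: no no no no no no no no

Derivation:
(140,104): row=0b10001100, col=0b1101000, row AND col = 0b1000 = 8; 8 != 104 -> empty
(231,114): row=0b11100111, col=0b1110010, row AND col = 0b1100010 = 98; 98 != 114 -> empty
(24,22): row=0b11000, col=0b10110, row AND col = 0b10000 = 16; 16 != 22 -> empty
(6,10): col outside [0, 6] -> not filled
(64,36): row=0b1000000, col=0b100100, row AND col = 0b0 = 0; 0 != 36 -> empty
(224,130): row=0b11100000, col=0b10000010, row AND col = 0b10000000 = 128; 128 != 130 -> empty
(22,1): row=0b10110, col=0b1, row AND col = 0b0 = 0; 0 != 1 -> empty
(234,171): row=0b11101010, col=0b10101011, row AND col = 0b10101010 = 170; 170 != 171 -> empty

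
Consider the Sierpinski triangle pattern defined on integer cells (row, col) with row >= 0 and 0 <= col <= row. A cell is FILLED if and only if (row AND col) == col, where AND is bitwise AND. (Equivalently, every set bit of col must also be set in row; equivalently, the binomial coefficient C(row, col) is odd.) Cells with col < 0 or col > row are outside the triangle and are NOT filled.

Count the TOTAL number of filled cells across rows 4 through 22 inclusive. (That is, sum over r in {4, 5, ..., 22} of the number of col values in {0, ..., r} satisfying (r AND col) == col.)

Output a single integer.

Answer: 110

Derivation:
r4=100 pc1: +2 =2
r5=101 pc2: +4 =6
r6=110 pc2: +4 =10
r7=111 pc3: +8 =18
r8=1000 pc1: +2 =20
r9=1001 pc2: +4 =24
r10=1010 pc2: +4 =28
r11=1011 pc3: +8 =36
r12=1100 pc2: +4 =40
r13=1101 pc3: +8 =48
r14=1110 pc3: +8 =56
r15=1111 pc4: +16 =72
r16=10000 pc1: +2 =74
r17=10001 pc2: +4 =78
r18=10010 pc2: +4 =82
r19=10011 pc3: +8 =90
r20=10100 pc2: +4 =94
r21=10101 pc3: +8 =102
r22=10110 pc3: +8 =110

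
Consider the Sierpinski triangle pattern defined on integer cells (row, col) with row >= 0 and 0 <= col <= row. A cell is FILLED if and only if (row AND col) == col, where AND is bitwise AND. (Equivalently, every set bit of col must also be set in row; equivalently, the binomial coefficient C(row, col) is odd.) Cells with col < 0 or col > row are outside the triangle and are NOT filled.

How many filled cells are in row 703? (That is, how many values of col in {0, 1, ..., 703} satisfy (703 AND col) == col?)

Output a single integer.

Answer: 256

Derivation:
703 in binary = 1010111111
popcount(703) = number of 1-bits in 1010111111 = 8
A col c satisfies (703 AND c) == c iff every set bit of c is also set in 703; each of the 8 set bits of 703 can independently be on or off in c.
count = 2^8 = 256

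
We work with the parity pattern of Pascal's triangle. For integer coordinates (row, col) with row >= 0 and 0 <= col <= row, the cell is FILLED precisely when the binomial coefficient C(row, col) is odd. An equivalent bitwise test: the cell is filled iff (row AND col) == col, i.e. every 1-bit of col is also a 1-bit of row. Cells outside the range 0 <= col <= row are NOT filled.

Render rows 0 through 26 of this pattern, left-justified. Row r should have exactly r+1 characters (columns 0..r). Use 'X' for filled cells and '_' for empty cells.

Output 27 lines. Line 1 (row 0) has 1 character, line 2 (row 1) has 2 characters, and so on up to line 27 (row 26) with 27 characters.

r0=0: X
r1=1: XX
r2=10: X_X
r3=11: XXXX
r4=100: X___X
r5=101: XX__XX
r6=110: X_X_X_X
r7=111: XXXXXXXX
r8=1000: X_______X
r9=1001: XX______XX
r10=1010: X_X_____X_X
r11=1011: XXXX____XXXX
r12=1100: X___X___X___X
r13=1101: XX__XX__XX__XX
r14=1110: X_X_X_X_X_X_X_X
r15=1111: XXXXXXXXXXXXXXXX
r16=10000: X_______________X
r17=10001: XX______________XX
r18=10010: X_X_____________X_X
r19=10011: XXXX____________XXXX
r20=10100: X___X___________X___X
r21=10101: XX__XX__________XX__XX
r22=10110: X_X_X_X_________X_X_X_X
r23=10111: XXXXXXXX________XXXXXXXX
r24=11000: X_______X_______X_______X
r25=11001: XX______XX______XX______XX
r26=11010: X_X_____X_X_____X_X_____X_X

Answer: X
XX
X_X
XXXX
X___X
XX__XX
X_X_X_X
XXXXXXXX
X_______X
XX______XX
X_X_____X_X
XXXX____XXXX
X___X___X___X
XX__XX__XX__XX
X_X_X_X_X_X_X_X
XXXXXXXXXXXXXXXX
X_______________X
XX______________XX
X_X_____________X_X
XXXX____________XXXX
X___X___________X___X
XX__XX__________XX__XX
X_X_X_X_________X_X_X_X
XXXXXXXX________XXXXXXXX
X_______X_______X_______X
XX______XX______XX______XX
X_X_____X_X_____X_X_____X_X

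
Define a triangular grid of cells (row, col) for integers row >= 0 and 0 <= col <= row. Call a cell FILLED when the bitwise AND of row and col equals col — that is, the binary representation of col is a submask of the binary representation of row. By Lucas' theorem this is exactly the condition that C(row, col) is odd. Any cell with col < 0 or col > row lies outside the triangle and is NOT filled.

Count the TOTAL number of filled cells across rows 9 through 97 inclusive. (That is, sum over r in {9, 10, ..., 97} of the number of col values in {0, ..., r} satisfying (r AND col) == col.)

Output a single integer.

Answer: 1198

Derivation:
r9=1001 pc2: +4 =4
r10=1010 pc2: +4 =8
r11=1011 pc3: +8 =16
r12=1100 pc2: +4 =20
r13=1101 pc3: +8 =28
r14=1110 pc3: +8 =36
r15=1111 pc4: +16 =52
r16=10000 pc1: +2 =54
r17=10001 pc2: +4 =58
r18=10010 pc2: +4 =62
r19=10011 pc3: +8 =70
r20=10100 pc2: +4 =74
r21=10101 pc3: +8 =82
r22=10110 pc3: +8 =90
r23=10111 pc4: +16 =106
r24=11000 pc2: +4 =110
r25=11001 pc3: +8 =118
r26=11010 pc3: +8 =126
r27=11011 pc4: +16 =142
r28=11100 pc3: +8 =150
r29=11101 pc4: +16 =166
r30=11110 pc4: +16 =182
r31=11111 pc5: +32 =214
r32=100000 pc1: +2 =216
r33=100001 pc2: +4 =220
r34=100010 pc2: +4 =224
r35=100011 pc3: +8 =232
r36=100100 pc2: +4 =236
r37=100101 pc3: +8 =244
r38=100110 pc3: +8 =252
r39=100111 pc4: +16 =268
r40=101000 pc2: +4 =272
r41=101001 pc3: +8 =280
r42=101010 pc3: +8 =288
r43=101011 pc4: +16 =304
r44=101100 pc3: +8 =312
r45=101101 pc4: +16 =328
r46=101110 pc4: +16 =344
r47=101111 pc5: +32 =376
r48=110000 pc2: +4 =380
r49=110001 pc3: +8 =388
r50=110010 pc3: +8 =396
r51=110011 pc4: +16 =412
r52=110100 pc3: +8 =420
r53=110101 pc4: +16 =436
r54=110110 pc4: +16 =452
r55=110111 pc5: +32 =484
r56=111000 pc3: +8 =492
r57=111001 pc4: +16 =508
r58=111010 pc4: +16 =524
r59=111011 pc5: +32 =556
r60=111100 pc4: +16 =572
r61=111101 pc5: +32 =604
r62=111110 pc5: +32 =636
r63=111111 pc6: +64 =700
r64=1000000 pc1: +2 =702
r65=1000001 pc2: +4 =706
r66=1000010 pc2: +4 =710
r67=1000011 pc3: +8 =718
r68=1000100 pc2: +4 =722
r69=1000101 pc3: +8 =730
r70=1000110 pc3: +8 =738
r71=1000111 pc4: +16 =754
r72=1001000 pc2: +4 =758
r73=1001001 pc3: +8 =766
r74=1001010 pc3: +8 =774
r75=1001011 pc4: +16 =790
r76=1001100 pc3: +8 =798
r77=1001101 pc4: +16 =814
r78=1001110 pc4: +16 =830
r79=1001111 pc5: +32 =862
r80=1010000 pc2: +4 =866
r81=1010001 pc3: +8 =874
r82=1010010 pc3: +8 =882
r83=1010011 pc4: +16 =898
r84=1010100 pc3: +8 =906
r85=1010101 pc4: +16 =922
r86=1010110 pc4: +16 =938
r87=1010111 pc5: +32 =970
r88=1011000 pc3: +8 =978
r89=1011001 pc4: +16 =994
r90=1011010 pc4: +16 =1010
r91=1011011 pc5: +32 =1042
r92=1011100 pc4: +16 =1058
r93=1011101 pc5: +32 =1090
r94=1011110 pc5: +32 =1122
r95=1011111 pc6: +64 =1186
r96=1100000 pc2: +4 =1190
r97=1100001 pc3: +8 =1198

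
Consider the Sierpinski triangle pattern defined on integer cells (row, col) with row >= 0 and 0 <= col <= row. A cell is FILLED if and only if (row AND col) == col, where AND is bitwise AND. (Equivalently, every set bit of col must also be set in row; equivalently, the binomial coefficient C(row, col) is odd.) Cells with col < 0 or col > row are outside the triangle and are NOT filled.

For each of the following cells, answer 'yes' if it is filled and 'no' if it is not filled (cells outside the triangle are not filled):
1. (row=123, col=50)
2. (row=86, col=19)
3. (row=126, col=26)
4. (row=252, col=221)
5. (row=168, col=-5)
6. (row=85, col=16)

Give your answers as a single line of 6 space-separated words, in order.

(123,50): row=0b1111011, col=0b110010, row AND col = 0b110010 = 50; 50 == 50 -> filled
(86,19): row=0b1010110, col=0b10011, row AND col = 0b10010 = 18; 18 != 19 -> empty
(126,26): row=0b1111110, col=0b11010, row AND col = 0b11010 = 26; 26 == 26 -> filled
(252,221): row=0b11111100, col=0b11011101, row AND col = 0b11011100 = 220; 220 != 221 -> empty
(168,-5): col outside [0, 168] -> not filled
(85,16): row=0b1010101, col=0b10000, row AND col = 0b10000 = 16; 16 == 16 -> filled

Answer: yes no yes no no yes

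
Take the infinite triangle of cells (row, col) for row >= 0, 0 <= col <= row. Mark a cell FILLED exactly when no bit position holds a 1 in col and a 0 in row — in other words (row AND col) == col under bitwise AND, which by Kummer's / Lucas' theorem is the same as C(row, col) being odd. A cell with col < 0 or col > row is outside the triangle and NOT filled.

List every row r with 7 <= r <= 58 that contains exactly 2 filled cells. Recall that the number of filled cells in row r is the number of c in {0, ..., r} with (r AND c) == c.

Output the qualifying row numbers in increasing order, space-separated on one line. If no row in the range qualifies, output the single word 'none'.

Row r has 2^popcount(r) filled cells, so we need popcount(r) = log2(2) = 1.
Scan r = 7..58 and keep those with exactly 1 one-bits:
r=7=111 popcount=3 -> skip
r=8=1000 popcount=1 -> KEEP
r=9=1001 popcount=2 -> skip
r=10=1010 popcount=2 -> skip
r=11=1011 popcount=3 -> skip
r=12=1100 popcount=2 -> skip
r=13=1101 popcount=3 -> skip
r=14=1110 popcount=3 -> skip
r=15=1111 popcount=4 -> skip
r=16=10000 popcount=1 -> KEEP
r=17=10001 popcount=2 -> skip
r=18=10010 popcount=2 -> skip
r=19=10011 popcount=3 -> skip
r=20=10100 popcount=2 -> skip
r=21=10101 popcount=3 -> skip
r=22=10110 popcount=3 -> skip
r=23=10111 popcount=4 -> skip
r=24=11000 popcount=2 -> skip
r=25=11001 popcount=3 -> skip
r=26=11010 popcount=3 -> skip
r=27=11011 popcount=4 -> skip
r=28=11100 popcount=3 -> skip
r=29=11101 popcount=4 -> skip
r=30=11110 popcount=4 -> skip
r=31=11111 popcount=5 -> skip
r=32=100000 popcount=1 -> KEEP
r=33=100001 popcount=2 -> skip
r=34=100010 popcount=2 -> skip
r=35=100011 popcount=3 -> skip
r=36=100100 popcount=2 -> skip
r=37=100101 popcount=3 -> skip
r=38=100110 popcount=3 -> skip
r=39=100111 popcount=4 -> skip
r=40=101000 popcount=2 -> skip
r=41=101001 popcount=3 -> skip
r=42=101010 popcount=3 -> skip
r=43=101011 popcount=4 -> skip
r=44=101100 popcount=3 -> skip
r=45=101101 popcount=4 -> skip
r=46=101110 popcount=4 -> skip
r=47=101111 popcount=5 -> skip
r=48=110000 popcount=2 -> skip
r=49=110001 popcount=3 -> skip
r=50=110010 popcount=3 -> skip
r=51=110011 popcount=4 -> skip
r=52=110100 popcount=3 -> skip
r=53=110101 popcount=4 -> skip
r=54=110110 popcount=4 -> skip
r=55=110111 popcount=5 -> skip
r=56=111000 popcount=3 -> skip
r=57=111001 popcount=4 -> skip
r=58=111010 popcount=4 -> skip
Kept rows: 8 16 32

Answer: 8 16 32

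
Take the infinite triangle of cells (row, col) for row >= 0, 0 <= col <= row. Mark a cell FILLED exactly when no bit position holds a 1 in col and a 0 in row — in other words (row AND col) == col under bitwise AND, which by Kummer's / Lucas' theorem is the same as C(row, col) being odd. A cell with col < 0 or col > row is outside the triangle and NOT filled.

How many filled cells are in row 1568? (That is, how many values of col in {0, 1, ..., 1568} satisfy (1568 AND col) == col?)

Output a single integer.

1568 in binary = 11000100000
popcount(1568) = number of 1-bits in 11000100000 = 3
A col c satisfies (1568 AND c) == c iff every set bit of c is also set in 1568; each of the 3 set bits of 1568 can independently be on or off in c.
count = 2^3 = 8

Answer: 8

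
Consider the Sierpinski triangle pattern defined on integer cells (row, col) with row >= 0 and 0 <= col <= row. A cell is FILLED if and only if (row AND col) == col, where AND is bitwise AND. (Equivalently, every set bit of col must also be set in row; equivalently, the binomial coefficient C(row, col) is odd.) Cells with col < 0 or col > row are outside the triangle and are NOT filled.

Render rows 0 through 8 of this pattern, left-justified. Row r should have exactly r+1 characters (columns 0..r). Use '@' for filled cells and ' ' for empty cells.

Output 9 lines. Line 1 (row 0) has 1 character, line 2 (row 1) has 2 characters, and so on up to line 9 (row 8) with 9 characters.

Answer: @
@@
@ @
@@@@
@   @
@@  @@
@ @ @ @
@@@@@@@@
@       @

Derivation:
r0=0: @
r1=1: @@
r2=10: @ @
r3=11: @@@@
r4=100: @   @
r5=101: @@  @@
r6=110: @ @ @ @
r7=111: @@@@@@@@
r8=1000: @       @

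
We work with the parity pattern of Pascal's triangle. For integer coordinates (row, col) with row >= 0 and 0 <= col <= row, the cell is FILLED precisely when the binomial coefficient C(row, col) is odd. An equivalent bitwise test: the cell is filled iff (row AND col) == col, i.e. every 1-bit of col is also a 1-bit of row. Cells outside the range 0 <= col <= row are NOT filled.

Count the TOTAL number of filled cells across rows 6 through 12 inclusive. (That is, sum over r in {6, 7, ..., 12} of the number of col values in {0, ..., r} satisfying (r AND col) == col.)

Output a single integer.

r6=110 pc2: +4 =4
r7=111 pc3: +8 =12
r8=1000 pc1: +2 =14
r9=1001 pc2: +4 =18
r10=1010 pc2: +4 =22
r11=1011 pc3: +8 =30
r12=1100 pc2: +4 =34

Answer: 34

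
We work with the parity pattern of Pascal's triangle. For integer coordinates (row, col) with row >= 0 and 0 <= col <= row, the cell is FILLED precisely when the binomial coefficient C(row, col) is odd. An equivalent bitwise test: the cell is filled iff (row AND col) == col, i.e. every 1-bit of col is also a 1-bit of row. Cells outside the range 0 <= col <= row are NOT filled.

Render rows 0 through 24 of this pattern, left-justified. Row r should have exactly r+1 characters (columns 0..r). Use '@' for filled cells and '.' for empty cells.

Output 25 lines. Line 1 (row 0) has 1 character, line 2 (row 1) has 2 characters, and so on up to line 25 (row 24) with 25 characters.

r0=0: @
r1=1: @@
r2=10: @.@
r3=11: @@@@
r4=100: @...@
r5=101: @@..@@
r6=110: @.@.@.@
r7=111: @@@@@@@@
r8=1000: @.......@
r9=1001: @@......@@
r10=1010: @.@.....@.@
r11=1011: @@@@....@@@@
r12=1100: @...@...@...@
r13=1101: @@..@@..@@..@@
r14=1110: @.@.@.@.@.@.@.@
r15=1111: @@@@@@@@@@@@@@@@
r16=10000: @...............@
r17=10001: @@..............@@
r18=10010: @.@.............@.@
r19=10011: @@@@............@@@@
r20=10100: @...@...........@...@
r21=10101: @@..@@..........@@..@@
r22=10110: @.@.@.@.........@.@.@.@
r23=10111: @@@@@@@@........@@@@@@@@
r24=11000: @.......@.......@.......@

Answer: @
@@
@.@
@@@@
@...@
@@..@@
@.@.@.@
@@@@@@@@
@.......@
@@......@@
@.@.....@.@
@@@@....@@@@
@...@...@...@
@@..@@..@@..@@
@.@.@.@.@.@.@.@
@@@@@@@@@@@@@@@@
@...............@
@@..............@@
@.@.............@.@
@@@@............@@@@
@...@...........@...@
@@..@@..........@@..@@
@.@.@.@.........@.@.@.@
@@@@@@@@........@@@@@@@@
@.......@.......@.......@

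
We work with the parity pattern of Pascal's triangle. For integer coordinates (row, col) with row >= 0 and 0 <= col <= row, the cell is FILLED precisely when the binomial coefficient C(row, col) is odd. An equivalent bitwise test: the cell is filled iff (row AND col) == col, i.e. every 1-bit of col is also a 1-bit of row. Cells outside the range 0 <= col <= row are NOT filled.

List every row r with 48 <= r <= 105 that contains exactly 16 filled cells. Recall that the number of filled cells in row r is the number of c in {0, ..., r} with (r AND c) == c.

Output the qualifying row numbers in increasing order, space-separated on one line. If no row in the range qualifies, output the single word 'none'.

Row r has 2^popcount(r) filled cells, so we need popcount(r) = log2(16) = 4.
Scan r = 48..105 and keep those with exactly 4 one-bits:
r=48=110000 popcount=2 -> skip
r=49=110001 popcount=3 -> skip
r=50=110010 popcount=3 -> skip
r=51=110011 popcount=4 -> KEEP
r=52=110100 popcount=3 -> skip
r=53=110101 popcount=4 -> KEEP
r=54=110110 popcount=4 -> KEEP
r=55=110111 popcount=5 -> skip
r=56=111000 popcount=3 -> skip
r=57=111001 popcount=4 -> KEEP
r=58=111010 popcount=4 -> KEEP
r=59=111011 popcount=5 -> skip
r=60=111100 popcount=4 -> KEEP
r=61=111101 popcount=5 -> skip
r=62=111110 popcount=5 -> skip
r=63=111111 popcount=6 -> skip
r=64=1000000 popcount=1 -> skip
r=65=1000001 popcount=2 -> skip
r=66=1000010 popcount=2 -> skip
r=67=1000011 popcount=3 -> skip
r=68=1000100 popcount=2 -> skip
r=69=1000101 popcount=3 -> skip
r=70=1000110 popcount=3 -> skip
r=71=1000111 popcount=4 -> KEEP
r=72=1001000 popcount=2 -> skip
r=73=1001001 popcount=3 -> skip
r=74=1001010 popcount=3 -> skip
r=75=1001011 popcount=4 -> KEEP
r=76=1001100 popcount=3 -> skip
r=77=1001101 popcount=4 -> KEEP
r=78=1001110 popcount=4 -> KEEP
r=79=1001111 popcount=5 -> skip
r=80=1010000 popcount=2 -> skip
r=81=1010001 popcount=3 -> skip
r=82=1010010 popcount=3 -> skip
r=83=1010011 popcount=4 -> KEEP
r=84=1010100 popcount=3 -> skip
r=85=1010101 popcount=4 -> KEEP
r=86=1010110 popcount=4 -> KEEP
r=87=1010111 popcount=5 -> skip
r=88=1011000 popcount=3 -> skip
r=89=1011001 popcount=4 -> KEEP
r=90=1011010 popcount=4 -> KEEP
r=91=1011011 popcount=5 -> skip
r=92=1011100 popcount=4 -> KEEP
r=93=1011101 popcount=5 -> skip
r=94=1011110 popcount=5 -> skip
r=95=1011111 popcount=6 -> skip
r=96=1100000 popcount=2 -> skip
r=97=1100001 popcount=3 -> skip
r=98=1100010 popcount=3 -> skip
r=99=1100011 popcount=4 -> KEEP
r=100=1100100 popcount=3 -> skip
r=101=1100101 popcount=4 -> KEEP
r=102=1100110 popcount=4 -> KEEP
r=103=1100111 popcount=5 -> skip
r=104=1101000 popcount=3 -> skip
r=105=1101001 popcount=4 -> KEEP
Kept rows: 51 53 54 57 58 60 71 75 77 78 83 85 86 89 90 92 99 101 102 105

Answer: 51 53 54 57 58 60 71 75 77 78 83 85 86 89 90 92 99 101 102 105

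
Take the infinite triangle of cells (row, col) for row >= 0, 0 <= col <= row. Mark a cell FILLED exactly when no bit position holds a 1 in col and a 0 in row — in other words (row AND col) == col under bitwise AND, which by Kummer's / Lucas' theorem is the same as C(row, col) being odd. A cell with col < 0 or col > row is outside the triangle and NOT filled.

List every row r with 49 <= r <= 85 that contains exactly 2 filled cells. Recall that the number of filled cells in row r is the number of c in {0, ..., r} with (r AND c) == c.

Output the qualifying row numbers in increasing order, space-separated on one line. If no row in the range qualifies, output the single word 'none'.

Row r has 2^popcount(r) filled cells, so we need popcount(r) = log2(2) = 1.
Scan r = 49..85 and keep those with exactly 1 one-bits:
r=49=110001 popcount=3 -> skip
r=50=110010 popcount=3 -> skip
r=51=110011 popcount=4 -> skip
r=52=110100 popcount=3 -> skip
r=53=110101 popcount=4 -> skip
r=54=110110 popcount=4 -> skip
r=55=110111 popcount=5 -> skip
r=56=111000 popcount=3 -> skip
r=57=111001 popcount=4 -> skip
r=58=111010 popcount=4 -> skip
r=59=111011 popcount=5 -> skip
r=60=111100 popcount=4 -> skip
r=61=111101 popcount=5 -> skip
r=62=111110 popcount=5 -> skip
r=63=111111 popcount=6 -> skip
r=64=1000000 popcount=1 -> KEEP
r=65=1000001 popcount=2 -> skip
r=66=1000010 popcount=2 -> skip
r=67=1000011 popcount=3 -> skip
r=68=1000100 popcount=2 -> skip
r=69=1000101 popcount=3 -> skip
r=70=1000110 popcount=3 -> skip
r=71=1000111 popcount=4 -> skip
r=72=1001000 popcount=2 -> skip
r=73=1001001 popcount=3 -> skip
r=74=1001010 popcount=3 -> skip
r=75=1001011 popcount=4 -> skip
r=76=1001100 popcount=3 -> skip
r=77=1001101 popcount=4 -> skip
r=78=1001110 popcount=4 -> skip
r=79=1001111 popcount=5 -> skip
r=80=1010000 popcount=2 -> skip
r=81=1010001 popcount=3 -> skip
r=82=1010010 popcount=3 -> skip
r=83=1010011 popcount=4 -> skip
r=84=1010100 popcount=3 -> skip
r=85=1010101 popcount=4 -> skip
Kept rows: 64

Answer: 64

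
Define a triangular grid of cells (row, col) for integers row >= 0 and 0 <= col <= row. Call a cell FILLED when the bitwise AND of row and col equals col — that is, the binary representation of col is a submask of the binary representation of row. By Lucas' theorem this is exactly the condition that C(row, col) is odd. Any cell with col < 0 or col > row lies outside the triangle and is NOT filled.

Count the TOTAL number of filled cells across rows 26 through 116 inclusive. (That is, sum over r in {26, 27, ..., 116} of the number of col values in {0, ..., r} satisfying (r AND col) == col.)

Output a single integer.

Answer: 1480

Derivation:
r26=11010 pc3: +8 =8
r27=11011 pc4: +16 =24
r28=11100 pc3: +8 =32
r29=11101 pc4: +16 =48
r30=11110 pc4: +16 =64
r31=11111 pc5: +32 =96
r32=100000 pc1: +2 =98
r33=100001 pc2: +4 =102
r34=100010 pc2: +4 =106
r35=100011 pc3: +8 =114
r36=100100 pc2: +4 =118
r37=100101 pc3: +8 =126
r38=100110 pc3: +8 =134
r39=100111 pc4: +16 =150
r40=101000 pc2: +4 =154
r41=101001 pc3: +8 =162
r42=101010 pc3: +8 =170
r43=101011 pc4: +16 =186
r44=101100 pc3: +8 =194
r45=101101 pc4: +16 =210
r46=101110 pc4: +16 =226
r47=101111 pc5: +32 =258
r48=110000 pc2: +4 =262
r49=110001 pc3: +8 =270
r50=110010 pc3: +8 =278
r51=110011 pc4: +16 =294
r52=110100 pc3: +8 =302
r53=110101 pc4: +16 =318
r54=110110 pc4: +16 =334
r55=110111 pc5: +32 =366
r56=111000 pc3: +8 =374
r57=111001 pc4: +16 =390
r58=111010 pc4: +16 =406
r59=111011 pc5: +32 =438
r60=111100 pc4: +16 =454
r61=111101 pc5: +32 =486
r62=111110 pc5: +32 =518
r63=111111 pc6: +64 =582
r64=1000000 pc1: +2 =584
r65=1000001 pc2: +4 =588
r66=1000010 pc2: +4 =592
r67=1000011 pc3: +8 =600
r68=1000100 pc2: +4 =604
r69=1000101 pc3: +8 =612
r70=1000110 pc3: +8 =620
r71=1000111 pc4: +16 =636
r72=1001000 pc2: +4 =640
r73=1001001 pc3: +8 =648
r74=1001010 pc3: +8 =656
r75=1001011 pc4: +16 =672
r76=1001100 pc3: +8 =680
r77=1001101 pc4: +16 =696
r78=1001110 pc4: +16 =712
r79=1001111 pc5: +32 =744
r80=1010000 pc2: +4 =748
r81=1010001 pc3: +8 =756
r82=1010010 pc3: +8 =764
r83=1010011 pc4: +16 =780
r84=1010100 pc3: +8 =788
r85=1010101 pc4: +16 =804
r86=1010110 pc4: +16 =820
r87=1010111 pc5: +32 =852
r88=1011000 pc3: +8 =860
r89=1011001 pc4: +16 =876
r90=1011010 pc4: +16 =892
r91=1011011 pc5: +32 =924
r92=1011100 pc4: +16 =940
r93=1011101 pc5: +32 =972
r94=1011110 pc5: +32 =1004
r95=1011111 pc6: +64 =1068
r96=1100000 pc2: +4 =1072
r97=1100001 pc3: +8 =1080
r98=1100010 pc3: +8 =1088
r99=1100011 pc4: +16 =1104
r100=1100100 pc3: +8 =1112
r101=1100101 pc4: +16 =1128
r102=1100110 pc4: +16 =1144
r103=1100111 pc5: +32 =1176
r104=1101000 pc3: +8 =1184
r105=1101001 pc4: +16 =1200
r106=1101010 pc4: +16 =1216
r107=1101011 pc5: +32 =1248
r108=1101100 pc4: +16 =1264
r109=1101101 pc5: +32 =1296
r110=1101110 pc5: +32 =1328
r111=1101111 pc6: +64 =1392
r112=1110000 pc3: +8 =1400
r113=1110001 pc4: +16 =1416
r114=1110010 pc4: +16 =1432
r115=1110011 pc5: +32 =1464
r116=1110100 pc4: +16 =1480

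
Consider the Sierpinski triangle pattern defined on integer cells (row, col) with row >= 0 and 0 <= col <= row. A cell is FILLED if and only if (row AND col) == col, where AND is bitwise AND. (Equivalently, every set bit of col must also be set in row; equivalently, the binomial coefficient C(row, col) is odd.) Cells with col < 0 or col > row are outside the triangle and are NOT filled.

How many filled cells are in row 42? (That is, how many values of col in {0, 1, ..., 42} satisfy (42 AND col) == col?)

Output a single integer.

42 in binary = 101010
popcount(42) = number of 1-bits in 101010 = 3
A col c satisfies (42 AND c) == c iff every set bit of c is also set in 42; each of the 3 set bits of 42 can independently be on or off in c.
count = 2^3 = 8

Answer: 8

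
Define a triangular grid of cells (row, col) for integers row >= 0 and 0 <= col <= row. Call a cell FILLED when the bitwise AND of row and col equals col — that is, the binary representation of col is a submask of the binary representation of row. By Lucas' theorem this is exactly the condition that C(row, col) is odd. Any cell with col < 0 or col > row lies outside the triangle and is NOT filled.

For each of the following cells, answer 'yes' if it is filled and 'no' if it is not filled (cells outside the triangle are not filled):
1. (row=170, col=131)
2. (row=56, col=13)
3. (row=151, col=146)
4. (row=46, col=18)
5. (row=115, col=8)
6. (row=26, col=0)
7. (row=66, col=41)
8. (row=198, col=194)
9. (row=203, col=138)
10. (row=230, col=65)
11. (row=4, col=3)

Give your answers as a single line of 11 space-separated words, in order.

(170,131): row=0b10101010, col=0b10000011, row AND col = 0b10000010 = 130; 130 != 131 -> empty
(56,13): row=0b111000, col=0b1101, row AND col = 0b1000 = 8; 8 != 13 -> empty
(151,146): row=0b10010111, col=0b10010010, row AND col = 0b10010010 = 146; 146 == 146 -> filled
(46,18): row=0b101110, col=0b10010, row AND col = 0b10 = 2; 2 != 18 -> empty
(115,8): row=0b1110011, col=0b1000, row AND col = 0b0 = 0; 0 != 8 -> empty
(26,0): row=0b11010, col=0b0, row AND col = 0b0 = 0; 0 == 0 -> filled
(66,41): row=0b1000010, col=0b101001, row AND col = 0b0 = 0; 0 != 41 -> empty
(198,194): row=0b11000110, col=0b11000010, row AND col = 0b11000010 = 194; 194 == 194 -> filled
(203,138): row=0b11001011, col=0b10001010, row AND col = 0b10001010 = 138; 138 == 138 -> filled
(230,65): row=0b11100110, col=0b1000001, row AND col = 0b1000000 = 64; 64 != 65 -> empty
(4,3): row=0b100, col=0b11, row AND col = 0b0 = 0; 0 != 3 -> empty

Answer: no no yes no no yes no yes yes no no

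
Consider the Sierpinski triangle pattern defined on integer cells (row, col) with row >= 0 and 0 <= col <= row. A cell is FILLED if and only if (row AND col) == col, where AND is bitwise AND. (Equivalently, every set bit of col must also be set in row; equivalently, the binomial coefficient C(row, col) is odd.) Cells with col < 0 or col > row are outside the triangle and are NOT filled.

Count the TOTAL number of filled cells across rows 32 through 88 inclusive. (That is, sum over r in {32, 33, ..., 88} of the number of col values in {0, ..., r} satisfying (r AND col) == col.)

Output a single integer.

Answer: 764

Derivation:
r32=100000 pc1: +2 =2
r33=100001 pc2: +4 =6
r34=100010 pc2: +4 =10
r35=100011 pc3: +8 =18
r36=100100 pc2: +4 =22
r37=100101 pc3: +8 =30
r38=100110 pc3: +8 =38
r39=100111 pc4: +16 =54
r40=101000 pc2: +4 =58
r41=101001 pc3: +8 =66
r42=101010 pc3: +8 =74
r43=101011 pc4: +16 =90
r44=101100 pc3: +8 =98
r45=101101 pc4: +16 =114
r46=101110 pc4: +16 =130
r47=101111 pc5: +32 =162
r48=110000 pc2: +4 =166
r49=110001 pc3: +8 =174
r50=110010 pc3: +8 =182
r51=110011 pc4: +16 =198
r52=110100 pc3: +8 =206
r53=110101 pc4: +16 =222
r54=110110 pc4: +16 =238
r55=110111 pc5: +32 =270
r56=111000 pc3: +8 =278
r57=111001 pc4: +16 =294
r58=111010 pc4: +16 =310
r59=111011 pc5: +32 =342
r60=111100 pc4: +16 =358
r61=111101 pc5: +32 =390
r62=111110 pc5: +32 =422
r63=111111 pc6: +64 =486
r64=1000000 pc1: +2 =488
r65=1000001 pc2: +4 =492
r66=1000010 pc2: +4 =496
r67=1000011 pc3: +8 =504
r68=1000100 pc2: +4 =508
r69=1000101 pc3: +8 =516
r70=1000110 pc3: +8 =524
r71=1000111 pc4: +16 =540
r72=1001000 pc2: +4 =544
r73=1001001 pc3: +8 =552
r74=1001010 pc3: +8 =560
r75=1001011 pc4: +16 =576
r76=1001100 pc3: +8 =584
r77=1001101 pc4: +16 =600
r78=1001110 pc4: +16 =616
r79=1001111 pc5: +32 =648
r80=1010000 pc2: +4 =652
r81=1010001 pc3: +8 =660
r82=1010010 pc3: +8 =668
r83=1010011 pc4: +16 =684
r84=1010100 pc3: +8 =692
r85=1010101 pc4: +16 =708
r86=1010110 pc4: +16 =724
r87=1010111 pc5: +32 =756
r88=1011000 pc3: +8 =764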